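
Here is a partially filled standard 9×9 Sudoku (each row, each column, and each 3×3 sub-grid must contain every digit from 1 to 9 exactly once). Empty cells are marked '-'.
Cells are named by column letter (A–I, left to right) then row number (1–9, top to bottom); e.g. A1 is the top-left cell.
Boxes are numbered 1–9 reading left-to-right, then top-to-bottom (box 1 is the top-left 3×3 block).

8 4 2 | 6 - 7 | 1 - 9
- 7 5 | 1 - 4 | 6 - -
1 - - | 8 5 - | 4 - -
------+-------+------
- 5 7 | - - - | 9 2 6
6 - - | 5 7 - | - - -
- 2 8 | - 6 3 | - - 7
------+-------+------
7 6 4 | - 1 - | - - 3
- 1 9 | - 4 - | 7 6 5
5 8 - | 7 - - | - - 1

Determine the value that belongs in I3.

Row 3 already contains {1, 4, 5, 8}.
Column I already contains {1, 3, 5, 6, 7, 9}.
Its 3×3 block (box 3) already contains {1, 4, 6, 9}.
The only value from 1–9 not eliminated is 2, so I3 = 2.

2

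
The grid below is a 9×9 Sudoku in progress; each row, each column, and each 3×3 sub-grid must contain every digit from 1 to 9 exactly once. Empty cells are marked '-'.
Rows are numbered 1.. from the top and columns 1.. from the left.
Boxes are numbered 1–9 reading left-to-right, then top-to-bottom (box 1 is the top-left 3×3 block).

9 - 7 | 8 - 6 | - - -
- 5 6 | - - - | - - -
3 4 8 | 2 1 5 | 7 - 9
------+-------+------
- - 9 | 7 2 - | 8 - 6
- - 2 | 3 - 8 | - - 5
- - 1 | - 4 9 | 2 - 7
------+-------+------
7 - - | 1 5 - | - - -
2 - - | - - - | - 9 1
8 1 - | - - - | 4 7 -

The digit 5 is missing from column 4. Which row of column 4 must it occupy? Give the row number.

Consider where 5 can go in column 4.
row 2, column 4 is out (row 2 already has a 5).
row 8, column 4 is out (box 8 already has a 5).
row 9, column 4 is out (box 8 already has a 5).
So the only cell in column 4 that can hold 5 is row 6, column 4.
That is row 6.

6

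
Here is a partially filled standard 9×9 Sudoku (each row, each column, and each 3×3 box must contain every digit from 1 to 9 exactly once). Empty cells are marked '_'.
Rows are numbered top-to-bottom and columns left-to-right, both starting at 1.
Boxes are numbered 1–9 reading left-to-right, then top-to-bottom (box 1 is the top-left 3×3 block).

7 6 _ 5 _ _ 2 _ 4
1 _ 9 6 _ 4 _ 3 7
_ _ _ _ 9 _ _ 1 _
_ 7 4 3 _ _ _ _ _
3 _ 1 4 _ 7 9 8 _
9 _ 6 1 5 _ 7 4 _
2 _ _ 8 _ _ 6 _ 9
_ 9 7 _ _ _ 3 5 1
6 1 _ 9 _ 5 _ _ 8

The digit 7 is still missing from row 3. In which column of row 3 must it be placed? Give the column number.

Consider where 7 can go in row 3.
r3c1 is out (column 1 already has a 7). r3c2 is out (column 2 already has a 7). r3c3 is out (column 3 already has a 7). r3c6 is out (column 6 already has a 7). The remaining empty cells in row 3 are similarly blocked.
So the only cell in row 3 that can hold 7 is r3c4.
That is column 4.

4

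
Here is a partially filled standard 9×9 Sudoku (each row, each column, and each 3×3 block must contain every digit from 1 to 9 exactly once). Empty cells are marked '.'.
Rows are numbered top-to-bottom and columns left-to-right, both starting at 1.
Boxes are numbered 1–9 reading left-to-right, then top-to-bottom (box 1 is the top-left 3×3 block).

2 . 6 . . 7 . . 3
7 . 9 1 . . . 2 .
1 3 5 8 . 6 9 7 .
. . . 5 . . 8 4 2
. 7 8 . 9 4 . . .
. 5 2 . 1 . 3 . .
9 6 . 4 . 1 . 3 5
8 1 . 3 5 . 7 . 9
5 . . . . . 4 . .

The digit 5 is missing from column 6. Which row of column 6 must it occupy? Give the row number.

Consider where 5 can go in column 6.
r4c6 is out (row 4 already has a 5).
r6c6 is out (row 6 already has a 5).
r8c6 is out (row 8 already has a 5).
r9c6 is out (row 9 already has a 5).
So the only cell in column 6 that can hold 5 is r2c6.
That is row 2.

2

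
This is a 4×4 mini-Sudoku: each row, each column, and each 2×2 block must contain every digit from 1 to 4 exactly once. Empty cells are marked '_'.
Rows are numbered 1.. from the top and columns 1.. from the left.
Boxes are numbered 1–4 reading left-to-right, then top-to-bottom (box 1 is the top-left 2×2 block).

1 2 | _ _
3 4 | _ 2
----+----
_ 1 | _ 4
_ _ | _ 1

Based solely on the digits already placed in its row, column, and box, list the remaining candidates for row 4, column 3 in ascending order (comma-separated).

2,3

Row 4 already contains {1}.
Column 3 already contains {}.
Its 2×2 block (box 4) already contains {1, 4}.
Removing those from 1–4 leaves {2, 3} as the candidates for row 4, column 3.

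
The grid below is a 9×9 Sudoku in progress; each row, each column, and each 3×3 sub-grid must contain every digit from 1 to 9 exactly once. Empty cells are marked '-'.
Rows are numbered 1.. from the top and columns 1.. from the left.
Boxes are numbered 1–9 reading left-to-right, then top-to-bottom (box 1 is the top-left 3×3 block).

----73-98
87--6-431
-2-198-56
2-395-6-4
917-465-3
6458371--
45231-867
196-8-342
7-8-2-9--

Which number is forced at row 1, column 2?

6

Row 1 already contains {3, 7, 8, 9}.
Column 2 already contains {1, 2, 4, 5, 7, 9}.
Its 3×3 block (box 1) already contains {2, 7, 8}.
The only value from 1–9 not eliminated is 6, so row 1, column 2 = 6.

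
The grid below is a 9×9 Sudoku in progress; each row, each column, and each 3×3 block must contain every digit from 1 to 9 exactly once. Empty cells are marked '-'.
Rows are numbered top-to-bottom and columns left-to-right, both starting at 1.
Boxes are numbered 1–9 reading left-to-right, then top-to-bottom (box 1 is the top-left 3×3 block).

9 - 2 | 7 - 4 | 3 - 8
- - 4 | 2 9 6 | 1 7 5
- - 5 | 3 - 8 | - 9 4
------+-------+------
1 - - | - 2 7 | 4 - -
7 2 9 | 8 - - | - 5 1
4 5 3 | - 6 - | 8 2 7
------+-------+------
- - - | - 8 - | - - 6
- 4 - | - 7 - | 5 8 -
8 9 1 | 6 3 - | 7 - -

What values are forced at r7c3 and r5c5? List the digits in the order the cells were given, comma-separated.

For r7c3:
  Row 7 already contains {6, 8}.
  Column 3 already contains {1, 2, 3, 4, 5, 9}.
  Its 3×3 block (box 7) already contains {1, 4, 8, 9}.
  The only value from 1–9 not eliminated is 7, so r7c3 = 7.
For r5c5:
  Row 5 already contains {1, 2, 5, 7, 8, 9}.
  Column 5 already contains {2, 3, 6, 7, 8, 9}.
  Its 3×3 block (box 5) already contains {2, 6, 7, 8}.
  The only value from 1–9 not eliminated is 4, so r5c5 = 4.

7,4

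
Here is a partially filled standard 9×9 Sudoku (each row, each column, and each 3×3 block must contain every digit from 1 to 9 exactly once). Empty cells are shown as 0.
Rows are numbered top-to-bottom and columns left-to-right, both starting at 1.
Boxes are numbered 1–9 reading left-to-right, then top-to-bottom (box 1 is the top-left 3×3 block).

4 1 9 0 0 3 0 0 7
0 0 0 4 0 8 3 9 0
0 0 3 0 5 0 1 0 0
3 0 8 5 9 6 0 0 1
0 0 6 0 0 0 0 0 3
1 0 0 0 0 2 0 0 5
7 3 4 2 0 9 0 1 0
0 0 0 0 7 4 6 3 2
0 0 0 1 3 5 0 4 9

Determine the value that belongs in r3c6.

7

Row 3 already contains {1, 3, 5}.
Column 6 already contains {2, 3, 4, 5, 6, 8, 9}.
Its 3×3 block (box 2) already contains {3, 4, 5, 8}.
The only value from 1–9 not eliminated is 7, so r3c6 = 7.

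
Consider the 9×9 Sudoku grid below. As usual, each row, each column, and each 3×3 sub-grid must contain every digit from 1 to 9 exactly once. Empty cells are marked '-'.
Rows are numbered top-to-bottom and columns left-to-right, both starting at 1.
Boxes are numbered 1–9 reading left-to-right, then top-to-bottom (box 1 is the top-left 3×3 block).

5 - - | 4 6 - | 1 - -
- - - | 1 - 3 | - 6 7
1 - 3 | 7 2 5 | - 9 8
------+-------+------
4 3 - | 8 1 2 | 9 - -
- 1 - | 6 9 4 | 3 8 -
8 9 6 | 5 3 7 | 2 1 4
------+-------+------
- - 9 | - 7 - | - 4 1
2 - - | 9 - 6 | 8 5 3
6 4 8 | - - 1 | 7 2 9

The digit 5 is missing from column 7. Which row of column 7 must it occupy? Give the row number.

Consider where 5 can go in column 7.
R3C7 is out (row 3 already has a 5).
R7C7 is out (box 9 already has a 5).
So the only cell in column 7 that can hold 5 is R2C7.
That is row 2.

2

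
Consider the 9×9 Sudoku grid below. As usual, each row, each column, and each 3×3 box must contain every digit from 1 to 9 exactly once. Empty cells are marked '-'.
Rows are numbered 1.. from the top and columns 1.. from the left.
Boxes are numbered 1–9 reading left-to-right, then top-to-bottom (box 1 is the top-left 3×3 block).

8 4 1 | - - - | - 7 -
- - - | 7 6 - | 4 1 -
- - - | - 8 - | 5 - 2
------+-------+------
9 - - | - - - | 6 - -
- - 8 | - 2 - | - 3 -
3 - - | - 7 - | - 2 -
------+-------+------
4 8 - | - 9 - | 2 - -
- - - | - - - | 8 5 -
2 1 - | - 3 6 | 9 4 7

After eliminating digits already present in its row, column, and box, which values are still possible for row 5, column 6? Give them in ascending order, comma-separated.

1,4,5,9

Row 5 already contains {2, 3, 8}.
Column 6 already contains {6}.
Its 3×3 block (box 5) already contains {2, 7}.
Removing those from 1–9 leaves {1, 4, 5, 9} as the candidates for row 5, column 6.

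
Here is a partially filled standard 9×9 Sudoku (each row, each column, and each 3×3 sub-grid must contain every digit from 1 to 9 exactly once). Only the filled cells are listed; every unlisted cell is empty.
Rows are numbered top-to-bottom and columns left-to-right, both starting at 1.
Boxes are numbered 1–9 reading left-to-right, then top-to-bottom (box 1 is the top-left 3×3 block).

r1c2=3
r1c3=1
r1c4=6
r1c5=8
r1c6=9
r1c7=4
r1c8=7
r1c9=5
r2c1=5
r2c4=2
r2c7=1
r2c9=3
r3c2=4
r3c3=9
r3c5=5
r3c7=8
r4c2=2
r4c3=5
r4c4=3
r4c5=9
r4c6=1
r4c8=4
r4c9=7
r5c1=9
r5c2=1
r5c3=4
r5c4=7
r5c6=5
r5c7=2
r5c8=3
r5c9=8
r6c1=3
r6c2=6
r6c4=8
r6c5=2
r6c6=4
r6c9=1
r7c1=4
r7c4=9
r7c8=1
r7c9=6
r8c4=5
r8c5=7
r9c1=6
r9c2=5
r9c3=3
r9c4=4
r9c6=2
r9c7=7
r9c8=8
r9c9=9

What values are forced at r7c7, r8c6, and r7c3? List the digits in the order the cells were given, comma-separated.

5,6,2

For r7c7:
  Consider where 5 can go in box 9.
  r8c7 is out (row 8 already has a 5).
  r8c8 is out (row 8 already has a 5).
  r8c9 is out (row 8 already has a 5).
  So the only cell in box 9 that can hold 5 is r7c7.
  So r7c7 = 5.
For r8c6:
  Consider where 6 can go in column 6.
  r2c6 is out (box 2 already has a 6).
  r3c6 is out (box 2 already has a 6).
  r7c6 is out (row 7 already has a 6).
  So the only cell in column 6 that can hold 6 is r8c6.
  So r8c6 = 6.
For r7c3:
  Consider where 2 can go in row 7.
  r7c2 is out (column 2 already has a 2).
  r7c5 is out (column 5 already has a 2).
  r7c6 is out (column 6 already has a 2).
  r7c7 is out (column 7 already has a 2).
  So the only cell in row 7 that can hold 2 is r7c3.
  So r7c3 = 2.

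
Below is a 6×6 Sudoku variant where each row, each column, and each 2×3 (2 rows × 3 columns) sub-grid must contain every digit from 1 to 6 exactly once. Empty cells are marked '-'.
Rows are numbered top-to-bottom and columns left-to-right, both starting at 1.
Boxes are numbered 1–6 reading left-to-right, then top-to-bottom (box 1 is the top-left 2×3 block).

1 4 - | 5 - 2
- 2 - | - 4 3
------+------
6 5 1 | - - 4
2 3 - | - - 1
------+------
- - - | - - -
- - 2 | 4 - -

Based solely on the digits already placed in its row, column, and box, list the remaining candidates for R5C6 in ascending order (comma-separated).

Row 5 already contains {}.
Column 6 already contains {1, 2, 3, 4}.
Its 2×3 block (box 6) already contains {4}.
Removing those from 1–6 leaves {5, 6} as the candidates for R5C6.

5,6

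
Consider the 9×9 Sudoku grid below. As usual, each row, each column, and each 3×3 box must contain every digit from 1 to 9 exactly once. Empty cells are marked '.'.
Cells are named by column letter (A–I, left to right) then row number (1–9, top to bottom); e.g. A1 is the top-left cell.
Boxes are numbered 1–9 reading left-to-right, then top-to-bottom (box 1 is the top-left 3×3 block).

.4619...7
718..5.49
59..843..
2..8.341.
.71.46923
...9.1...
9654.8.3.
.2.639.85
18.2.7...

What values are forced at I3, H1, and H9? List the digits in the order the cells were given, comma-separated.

For I3:
  Consider where 1 can go in box 3.
  G1 is out (row 1 already has a 1).
  H1 is out (row 1 already has a 1).
  G2 is out (row 2 already has a 1).
  H3 is out (column H already has a 1).
  So the only cell in box 3 that can hold 1 is I3.
  So I3 = 1.
For H1:
  Row 1 already contains {1, 4, 6, 7, 9}.
  Column H already contains {1, 2, 3, 4, 8}.
  Its 3×3 block (box 3) already contains {3, 4, 7, 9}.
  The only value from 1–9 not eliminated is 5, so H1 = 5.
For H9:
  Consider where 9 can go in column H.
  H1 is out (row 1 already has a 9).
  H3 is out (row 3 already has a 9).
  H6 is out (row 6 already has a 9).
  So the only cell in column H that can hold 9 is H9.
  So H9 = 9.

1,5,9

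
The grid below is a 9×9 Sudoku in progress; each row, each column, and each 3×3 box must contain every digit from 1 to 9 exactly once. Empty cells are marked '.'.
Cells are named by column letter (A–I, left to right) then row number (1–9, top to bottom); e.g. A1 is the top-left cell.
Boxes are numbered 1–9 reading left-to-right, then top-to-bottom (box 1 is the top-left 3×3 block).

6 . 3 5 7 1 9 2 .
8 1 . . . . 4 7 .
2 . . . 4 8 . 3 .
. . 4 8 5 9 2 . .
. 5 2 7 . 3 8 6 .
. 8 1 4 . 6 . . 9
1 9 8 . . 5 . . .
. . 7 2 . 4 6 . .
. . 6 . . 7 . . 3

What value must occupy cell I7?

Cell I7 itself could take any of {2, 4, 7} by direct elimination.
Consider where 2 can go in row 7.
D7 is out (column D already has a 2).
E7 is out (box 8 already has a 2).
G7 is out (column G already has a 2).
H7 is out (column H already has a 2).
So the only cell in row 7 that can hold 2 is I7.
Therefore I7 = 2.

2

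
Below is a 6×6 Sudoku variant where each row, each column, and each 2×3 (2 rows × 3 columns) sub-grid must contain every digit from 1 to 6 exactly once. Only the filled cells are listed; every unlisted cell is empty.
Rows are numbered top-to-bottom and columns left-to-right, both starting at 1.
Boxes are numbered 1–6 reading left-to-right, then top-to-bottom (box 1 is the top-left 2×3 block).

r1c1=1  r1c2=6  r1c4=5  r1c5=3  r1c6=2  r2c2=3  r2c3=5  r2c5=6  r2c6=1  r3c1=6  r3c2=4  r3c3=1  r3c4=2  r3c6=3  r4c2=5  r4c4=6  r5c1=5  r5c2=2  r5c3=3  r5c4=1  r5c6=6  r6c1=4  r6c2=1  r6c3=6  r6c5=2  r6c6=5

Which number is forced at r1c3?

Row 1 already contains {1, 2, 3, 5, 6}.
Column 3 already contains {1, 3, 5, 6}.
Its 2×3 block (box 1) already contains {1, 3, 5, 6}.
The only value from 1–6 not eliminated is 4, so r1c3 = 4.

4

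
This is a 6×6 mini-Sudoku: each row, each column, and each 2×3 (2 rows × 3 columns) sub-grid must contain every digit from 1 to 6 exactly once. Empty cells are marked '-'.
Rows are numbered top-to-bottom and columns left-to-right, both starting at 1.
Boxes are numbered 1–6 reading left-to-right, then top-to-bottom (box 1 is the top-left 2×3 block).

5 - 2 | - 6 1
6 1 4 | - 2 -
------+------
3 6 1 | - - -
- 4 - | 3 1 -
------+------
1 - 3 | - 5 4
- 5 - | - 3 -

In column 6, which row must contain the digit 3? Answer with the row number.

Consider where 3 can go in column 6.
r3c6 is out (row 3 already has a 3).
r4c6 is out (row 4 already has a 3).
r6c6 is out (row 6 already has a 3).
So the only cell in column 6 that can hold 3 is r2c6.
That is row 2.

2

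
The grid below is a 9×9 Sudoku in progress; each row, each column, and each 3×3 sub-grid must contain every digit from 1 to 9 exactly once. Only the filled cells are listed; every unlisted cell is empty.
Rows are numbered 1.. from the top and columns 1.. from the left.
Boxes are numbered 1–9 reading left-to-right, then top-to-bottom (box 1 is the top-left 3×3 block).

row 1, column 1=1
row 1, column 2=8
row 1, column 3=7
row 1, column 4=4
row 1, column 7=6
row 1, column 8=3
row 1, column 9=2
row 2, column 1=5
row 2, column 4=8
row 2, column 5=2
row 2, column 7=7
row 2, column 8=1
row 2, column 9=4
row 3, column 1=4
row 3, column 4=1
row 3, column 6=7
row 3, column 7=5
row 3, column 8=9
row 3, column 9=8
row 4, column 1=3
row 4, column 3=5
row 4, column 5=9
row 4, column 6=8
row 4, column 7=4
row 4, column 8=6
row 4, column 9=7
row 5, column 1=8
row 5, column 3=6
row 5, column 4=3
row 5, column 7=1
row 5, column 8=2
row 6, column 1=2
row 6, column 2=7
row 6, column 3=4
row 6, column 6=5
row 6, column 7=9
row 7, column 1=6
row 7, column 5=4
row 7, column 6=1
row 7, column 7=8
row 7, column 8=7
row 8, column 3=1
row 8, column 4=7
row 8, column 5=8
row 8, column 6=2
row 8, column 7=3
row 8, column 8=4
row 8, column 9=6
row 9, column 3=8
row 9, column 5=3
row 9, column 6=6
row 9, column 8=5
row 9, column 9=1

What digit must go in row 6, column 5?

Cell row 6, column 5 itself could take any of {1, 6} by direct elimination.
Consider where 1 can go in box 5.
row 4, column 4 is out (column 4 already has a 1).
row 5, column 5 is out (row 5 already has a 1).
row 5, column 6 is out (row 5 already has a 1).
row 6, column 4 is out (column 4 already has a 1).
So the only cell in box 5 that can hold 1 is row 6, column 5.
Therefore row 6, column 5 = 1.

1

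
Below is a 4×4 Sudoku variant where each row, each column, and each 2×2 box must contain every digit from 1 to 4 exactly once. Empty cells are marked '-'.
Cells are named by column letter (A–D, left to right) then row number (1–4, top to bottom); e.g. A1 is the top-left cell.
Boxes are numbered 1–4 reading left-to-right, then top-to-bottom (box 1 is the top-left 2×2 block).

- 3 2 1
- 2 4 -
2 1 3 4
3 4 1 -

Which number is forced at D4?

2

Row 4 already contains {1, 3, 4}.
Column D already contains {1, 4}.
Its 2×2 block (box 4) already contains {1, 3, 4}.
The only value from 1–4 not eliminated is 2, so D4 = 2.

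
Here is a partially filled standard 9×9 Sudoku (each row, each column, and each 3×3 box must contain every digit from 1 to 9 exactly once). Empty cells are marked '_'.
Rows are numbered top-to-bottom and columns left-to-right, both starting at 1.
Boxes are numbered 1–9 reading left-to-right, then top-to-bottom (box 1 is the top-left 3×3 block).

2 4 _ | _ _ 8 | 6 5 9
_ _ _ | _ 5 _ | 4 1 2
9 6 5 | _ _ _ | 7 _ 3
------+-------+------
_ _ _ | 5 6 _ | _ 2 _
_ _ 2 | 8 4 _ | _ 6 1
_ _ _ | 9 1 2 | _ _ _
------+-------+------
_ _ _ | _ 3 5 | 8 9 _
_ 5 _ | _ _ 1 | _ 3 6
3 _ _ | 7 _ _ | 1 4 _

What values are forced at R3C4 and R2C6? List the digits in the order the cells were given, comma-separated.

1,9

For R3C4:
  Consider where 1 can go in row 3.
  R3C5 is out (column 5 already has a 1).
  R3C6 is out (column 6 already has a 1).
  R3C8 is out (column 8 already has a 1).
  So the only cell in row 3 that can hold 1 is R3C4.
  So R3C4 = 1.
For R2C6:
  Consider where 9 can go in box 2.
  R1C4 is out (row 1 already has a 9). R1C5 is out (row 1 already has a 9). R2C4 is out (column 4 already has a 9). R3C4 is out (row 3 already has a 9). The remaining empty cells in box 2 are similarly blocked.
  So the only cell in box 2 that can hold 9 is R2C6.
  So R2C6 = 9.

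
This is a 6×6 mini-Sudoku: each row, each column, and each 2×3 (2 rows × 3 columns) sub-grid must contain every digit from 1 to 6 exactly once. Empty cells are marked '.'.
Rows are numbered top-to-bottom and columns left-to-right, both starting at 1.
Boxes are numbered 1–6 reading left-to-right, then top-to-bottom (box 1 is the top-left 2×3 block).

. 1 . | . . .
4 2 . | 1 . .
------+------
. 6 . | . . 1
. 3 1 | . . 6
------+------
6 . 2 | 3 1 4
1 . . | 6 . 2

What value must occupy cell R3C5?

Cell R3C5 itself could take any of {2, 3, 4, 5} by direct elimination.
Consider where 3 can go in row 3.
R3C1 is out (box 3 already has a 3).
R3C3 is out (box 3 already has a 3).
R3C4 is out (column 4 already has a 3).
So the only cell in row 3 that can hold 3 is R3C5.
Therefore R3C5 = 3.

3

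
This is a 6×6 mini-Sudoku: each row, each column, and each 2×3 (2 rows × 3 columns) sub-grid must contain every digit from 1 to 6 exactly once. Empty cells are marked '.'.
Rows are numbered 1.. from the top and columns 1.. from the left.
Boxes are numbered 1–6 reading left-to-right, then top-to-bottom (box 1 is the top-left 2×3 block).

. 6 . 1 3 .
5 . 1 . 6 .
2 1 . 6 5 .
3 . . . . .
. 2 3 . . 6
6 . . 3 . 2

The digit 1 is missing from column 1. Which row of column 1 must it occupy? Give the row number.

5

Consider where 1 can go in column 1.
row 1, column 1 is out (row 1 already has a 1).
So the only cell in column 1 that can hold 1 is row 5, column 1.
That is row 5.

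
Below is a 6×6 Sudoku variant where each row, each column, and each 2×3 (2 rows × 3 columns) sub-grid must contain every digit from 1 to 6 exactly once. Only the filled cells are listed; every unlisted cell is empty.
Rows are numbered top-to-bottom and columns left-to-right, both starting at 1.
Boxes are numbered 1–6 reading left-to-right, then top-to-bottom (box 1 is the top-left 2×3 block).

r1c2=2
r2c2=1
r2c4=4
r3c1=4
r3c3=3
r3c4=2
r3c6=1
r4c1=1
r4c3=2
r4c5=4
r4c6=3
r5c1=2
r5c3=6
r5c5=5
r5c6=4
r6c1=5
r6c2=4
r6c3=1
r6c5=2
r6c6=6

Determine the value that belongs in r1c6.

Row 1 already contains {2}.
Column 6 already contains {1, 3, 4, 6}.
Its 2×3 block (box 2) already contains {4}.
The only value from 1–6 not eliminated is 5, so r1c6 = 5.

5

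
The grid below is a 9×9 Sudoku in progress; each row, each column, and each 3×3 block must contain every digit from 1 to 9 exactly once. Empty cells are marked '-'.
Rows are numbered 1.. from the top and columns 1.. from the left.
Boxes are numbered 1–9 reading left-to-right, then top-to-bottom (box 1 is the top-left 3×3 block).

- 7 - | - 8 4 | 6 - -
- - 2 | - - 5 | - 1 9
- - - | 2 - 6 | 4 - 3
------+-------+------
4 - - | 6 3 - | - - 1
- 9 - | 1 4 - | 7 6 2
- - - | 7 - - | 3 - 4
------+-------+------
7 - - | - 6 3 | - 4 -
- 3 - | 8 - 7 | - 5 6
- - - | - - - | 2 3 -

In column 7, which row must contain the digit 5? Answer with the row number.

4

Consider where 5 can go in column 7.
row 2, column 7 is out (row 2 already has a 5).
row 7, column 7 is out (box 9 already has a 5).
row 8, column 7 is out (row 8 already has a 5).
So the only cell in column 7 that can hold 5 is row 4, column 7.
That is row 4.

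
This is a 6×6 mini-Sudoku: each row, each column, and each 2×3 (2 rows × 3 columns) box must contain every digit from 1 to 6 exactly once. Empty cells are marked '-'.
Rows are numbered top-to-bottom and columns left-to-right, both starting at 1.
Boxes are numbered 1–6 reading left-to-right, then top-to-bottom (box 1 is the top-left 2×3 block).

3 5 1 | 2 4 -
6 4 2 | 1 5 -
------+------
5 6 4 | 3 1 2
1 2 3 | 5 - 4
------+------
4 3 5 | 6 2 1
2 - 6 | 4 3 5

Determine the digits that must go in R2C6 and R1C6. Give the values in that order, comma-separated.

For R2C6:
  Row 2 already contains {1, 2, 4, 5, 6}.
  Column 6 already contains {1, 2, 4, 5}.
  Its 2×3 block (box 2) already contains {1, 2, 4, 5}.
  The only value from 1–6 not eliminated is 3, so R2C6 = 3.
For R1C6:
  Row 1 already contains {1, 2, 3, 4, 5}.
  Column 6 already contains {1, 2, 4, 5}.
  Its 2×3 block (box 2) already contains {1, 2, 4, 5}.
  The only value from 1–6 not eliminated is 6, so R1C6 = 6.

3,6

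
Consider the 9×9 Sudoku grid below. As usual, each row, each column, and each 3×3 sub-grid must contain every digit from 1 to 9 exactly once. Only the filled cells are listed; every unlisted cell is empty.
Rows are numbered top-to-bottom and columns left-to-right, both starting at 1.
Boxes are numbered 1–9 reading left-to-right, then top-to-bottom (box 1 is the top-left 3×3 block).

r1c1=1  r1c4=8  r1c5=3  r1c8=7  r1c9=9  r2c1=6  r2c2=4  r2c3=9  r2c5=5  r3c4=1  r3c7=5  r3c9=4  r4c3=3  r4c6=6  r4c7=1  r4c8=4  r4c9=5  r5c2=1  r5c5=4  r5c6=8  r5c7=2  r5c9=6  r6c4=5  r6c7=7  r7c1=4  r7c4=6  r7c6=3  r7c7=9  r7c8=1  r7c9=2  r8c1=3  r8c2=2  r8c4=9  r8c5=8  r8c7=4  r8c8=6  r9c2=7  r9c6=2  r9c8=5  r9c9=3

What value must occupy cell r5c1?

Cell r5c1 itself could take any of {5, 7, 9} by direct elimination.
Consider where 5 can go in column 1.
r3c1 is out (row 3 already has a 5).
r4c1 is out (row 4 already has a 5).
r6c1 is out (row 6 already has a 5).
r9c1 is out (row 9 already has a 5).
So the only cell in column 1 that can hold 5 is r5c1.
Therefore r5c1 = 5.

5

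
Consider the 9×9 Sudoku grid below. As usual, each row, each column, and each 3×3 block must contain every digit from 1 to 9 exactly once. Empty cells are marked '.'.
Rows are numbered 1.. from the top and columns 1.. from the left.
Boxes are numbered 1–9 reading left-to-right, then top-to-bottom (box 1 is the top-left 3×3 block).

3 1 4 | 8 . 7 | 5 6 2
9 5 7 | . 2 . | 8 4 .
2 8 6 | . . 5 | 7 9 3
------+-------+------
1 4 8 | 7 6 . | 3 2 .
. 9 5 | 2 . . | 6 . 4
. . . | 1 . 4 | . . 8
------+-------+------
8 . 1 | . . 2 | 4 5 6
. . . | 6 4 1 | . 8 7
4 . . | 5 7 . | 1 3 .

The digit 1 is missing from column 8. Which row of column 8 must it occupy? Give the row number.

Consider where 1 can go in column 8.
row 6, column 8 is out (row 6 already has a 1).
So the only cell in column 8 that can hold 1 is row 5, column 8.
That is row 5.

5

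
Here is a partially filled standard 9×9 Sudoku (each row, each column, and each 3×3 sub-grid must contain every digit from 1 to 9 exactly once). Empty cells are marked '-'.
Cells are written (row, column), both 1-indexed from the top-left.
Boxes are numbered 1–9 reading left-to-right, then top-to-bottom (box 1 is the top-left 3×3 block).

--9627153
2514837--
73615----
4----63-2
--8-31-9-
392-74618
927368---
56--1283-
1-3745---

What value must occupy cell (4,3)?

Row 4 already contains {2, 3, 4, 6}.
Column 3 already contains {1, 2, 3, 6, 7, 8, 9}.
Its 3×3 block (box 4) already contains {2, 3, 4, 8, 9}.
The only value from 1–9 not eliminated is 5, so (4,3) = 5.

5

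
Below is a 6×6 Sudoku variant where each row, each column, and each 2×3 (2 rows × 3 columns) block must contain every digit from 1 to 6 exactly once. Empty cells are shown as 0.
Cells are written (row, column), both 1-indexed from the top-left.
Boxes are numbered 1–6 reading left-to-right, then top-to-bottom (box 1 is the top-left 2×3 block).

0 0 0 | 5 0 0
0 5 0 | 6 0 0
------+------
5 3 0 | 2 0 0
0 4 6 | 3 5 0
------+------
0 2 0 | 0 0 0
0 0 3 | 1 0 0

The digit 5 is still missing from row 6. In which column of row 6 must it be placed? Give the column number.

6

Consider where 5 can go in row 6.
(6,1) is out (column 1 already has a 5).
(6,2) is out (column 2 already has a 5).
(6,5) is out (column 5 already has a 5).
So the only cell in row 6 that can hold 5 is (6,6).
That is column 6.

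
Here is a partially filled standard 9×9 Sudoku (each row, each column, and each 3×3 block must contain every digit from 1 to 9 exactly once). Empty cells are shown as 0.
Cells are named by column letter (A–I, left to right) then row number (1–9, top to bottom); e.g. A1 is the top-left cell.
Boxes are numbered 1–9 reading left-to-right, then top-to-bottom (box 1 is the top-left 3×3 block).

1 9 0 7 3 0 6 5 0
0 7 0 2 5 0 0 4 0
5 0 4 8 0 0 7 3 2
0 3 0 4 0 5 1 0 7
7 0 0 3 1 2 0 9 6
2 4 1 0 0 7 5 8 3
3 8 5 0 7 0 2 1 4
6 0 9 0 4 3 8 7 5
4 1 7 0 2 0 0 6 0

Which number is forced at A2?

8

Row 2 already contains {2, 4, 5, 7}.
Column A already contains {1, 2, 3, 4, 5, 6, 7}.
Its 3×3 block (box 1) already contains {1, 4, 5, 7, 9}.
The only value from 1–9 not eliminated is 8, so A2 = 8.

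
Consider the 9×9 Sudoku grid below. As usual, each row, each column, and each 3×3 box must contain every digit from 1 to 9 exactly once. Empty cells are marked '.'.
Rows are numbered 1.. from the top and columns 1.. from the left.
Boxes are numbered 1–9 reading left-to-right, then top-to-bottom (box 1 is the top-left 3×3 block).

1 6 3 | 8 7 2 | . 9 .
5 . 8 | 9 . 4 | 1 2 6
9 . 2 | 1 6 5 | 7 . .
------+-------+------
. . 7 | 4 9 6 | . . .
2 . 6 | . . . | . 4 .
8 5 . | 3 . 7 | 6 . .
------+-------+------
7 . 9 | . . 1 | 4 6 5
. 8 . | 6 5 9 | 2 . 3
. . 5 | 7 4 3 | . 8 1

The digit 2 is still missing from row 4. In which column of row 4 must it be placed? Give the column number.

Consider where 2 can go in row 4.
row 4, column 1 is out (column 1 already has a 2).
row 4, column 2 is out (box 4 already has a 2).
row 4, column 7 is out (column 7 already has a 2).
row 4, column 8 is out (column 8 already has a 2).
So the only cell in row 4 that can hold 2 is row 4, column 9.
That is column 9.

9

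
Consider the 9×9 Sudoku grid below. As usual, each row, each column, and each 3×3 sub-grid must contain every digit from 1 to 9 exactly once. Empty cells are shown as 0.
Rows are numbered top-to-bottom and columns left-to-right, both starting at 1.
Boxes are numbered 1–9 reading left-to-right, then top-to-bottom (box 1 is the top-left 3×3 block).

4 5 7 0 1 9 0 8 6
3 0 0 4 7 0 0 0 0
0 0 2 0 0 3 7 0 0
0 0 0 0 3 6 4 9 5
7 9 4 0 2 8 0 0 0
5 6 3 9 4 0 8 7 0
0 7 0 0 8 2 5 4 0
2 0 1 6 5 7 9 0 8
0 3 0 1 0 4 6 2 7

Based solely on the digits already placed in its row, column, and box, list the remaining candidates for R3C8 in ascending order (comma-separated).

1,5

Row 3 already contains {2, 3, 7}.
Column 8 already contains {2, 4, 7, 8, 9}.
Its 3×3 block (box 3) already contains {6, 7, 8}.
Removing those from 1–9 leaves {1, 5} as the candidates for R3C8.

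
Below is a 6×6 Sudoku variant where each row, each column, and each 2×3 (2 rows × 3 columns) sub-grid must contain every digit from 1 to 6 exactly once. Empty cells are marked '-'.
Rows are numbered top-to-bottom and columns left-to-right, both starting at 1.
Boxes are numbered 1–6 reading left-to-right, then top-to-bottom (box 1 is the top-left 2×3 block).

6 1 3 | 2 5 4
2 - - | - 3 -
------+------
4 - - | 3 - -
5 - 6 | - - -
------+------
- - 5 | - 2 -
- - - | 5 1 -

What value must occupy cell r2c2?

Cell r2c2 itself could take any of {4, 5} by direct elimination.
Consider where 5 can go in row 2.
r2c3 is out (column 3 already has a 5).
r2c4 is out (column 4 already has a 5).
r2c6 is out (box 2 already has a 5).
So the only cell in row 2 that can hold 5 is r2c2.
Therefore r2c2 = 5.

5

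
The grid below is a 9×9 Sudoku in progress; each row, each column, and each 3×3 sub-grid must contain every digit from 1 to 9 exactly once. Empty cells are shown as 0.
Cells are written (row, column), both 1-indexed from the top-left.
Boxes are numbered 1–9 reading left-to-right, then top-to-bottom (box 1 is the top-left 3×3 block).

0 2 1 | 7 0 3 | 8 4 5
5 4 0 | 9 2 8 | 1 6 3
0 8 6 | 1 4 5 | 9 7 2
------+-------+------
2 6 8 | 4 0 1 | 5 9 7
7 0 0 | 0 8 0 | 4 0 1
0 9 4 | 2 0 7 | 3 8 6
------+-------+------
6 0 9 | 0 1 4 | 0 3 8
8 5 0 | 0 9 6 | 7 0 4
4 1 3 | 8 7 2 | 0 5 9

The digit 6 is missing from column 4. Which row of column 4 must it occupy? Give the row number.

Consider where 6 can go in column 4.
(7,4) is out (row 7 already has a 6).
(8,4) is out (row 8 already has a 6).
So the only cell in column 4 that can hold 6 is (5,4).
That is row 5.

5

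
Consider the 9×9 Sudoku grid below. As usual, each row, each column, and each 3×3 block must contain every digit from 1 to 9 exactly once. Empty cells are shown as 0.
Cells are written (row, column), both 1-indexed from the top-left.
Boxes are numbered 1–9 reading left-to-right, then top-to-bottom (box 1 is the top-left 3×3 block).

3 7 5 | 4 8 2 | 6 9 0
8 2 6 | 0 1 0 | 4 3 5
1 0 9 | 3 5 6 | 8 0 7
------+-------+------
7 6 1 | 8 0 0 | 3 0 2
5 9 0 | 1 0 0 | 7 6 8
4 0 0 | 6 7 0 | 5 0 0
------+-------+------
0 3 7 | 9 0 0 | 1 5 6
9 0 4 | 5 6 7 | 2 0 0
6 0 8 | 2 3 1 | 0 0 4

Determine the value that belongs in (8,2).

Row 8 already contains {2, 4, 5, 6, 7, 9}.
Column 2 already contains {2, 3, 6, 7, 9}.
Its 3×3 block (box 7) already contains {3, 4, 6, 7, 8, 9}.
The only value from 1–9 not eliminated is 1, so (8,2) = 1.

1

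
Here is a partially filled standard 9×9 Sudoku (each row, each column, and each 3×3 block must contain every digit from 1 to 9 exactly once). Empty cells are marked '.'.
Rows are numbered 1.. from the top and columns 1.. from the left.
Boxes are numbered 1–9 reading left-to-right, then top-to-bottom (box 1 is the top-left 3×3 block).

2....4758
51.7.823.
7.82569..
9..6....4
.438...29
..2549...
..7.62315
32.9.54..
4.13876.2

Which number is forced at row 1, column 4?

1

Row 1 already contains {2, 4, 5, 7, 8}.
Column 4 already contains {2, 3, 5, 6, 7, 8, 9}.
Its 3×3 block (box 2) already contains {2, 4, 5, 6, 7, 8}.
The only value from 1–9 not eliminated is 1, so row 1, column 4 = 1.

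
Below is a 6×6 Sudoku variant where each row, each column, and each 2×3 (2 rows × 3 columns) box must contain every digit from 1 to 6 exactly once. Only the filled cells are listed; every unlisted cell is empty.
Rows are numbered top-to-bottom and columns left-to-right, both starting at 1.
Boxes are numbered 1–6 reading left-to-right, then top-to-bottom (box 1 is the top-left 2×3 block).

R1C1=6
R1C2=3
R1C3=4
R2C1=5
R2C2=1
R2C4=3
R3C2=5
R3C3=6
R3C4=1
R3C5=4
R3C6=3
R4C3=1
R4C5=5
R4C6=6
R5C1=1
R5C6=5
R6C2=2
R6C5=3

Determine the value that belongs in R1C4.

Cell R1C4 itself could take any of {2, 5} by direct elimination.
Consider where 5 can go in box 2.
R1C5 is out (column 5 already has a 5).
R1C6 is out (column 6 already has a 5).
R2C5 is out (row 2 already has a 5).
R2C6 is out (row 2 already has a 5).
So the only cell in box 2 that can hold 5 is R1C4.
Therefore R1C4 = 5.

5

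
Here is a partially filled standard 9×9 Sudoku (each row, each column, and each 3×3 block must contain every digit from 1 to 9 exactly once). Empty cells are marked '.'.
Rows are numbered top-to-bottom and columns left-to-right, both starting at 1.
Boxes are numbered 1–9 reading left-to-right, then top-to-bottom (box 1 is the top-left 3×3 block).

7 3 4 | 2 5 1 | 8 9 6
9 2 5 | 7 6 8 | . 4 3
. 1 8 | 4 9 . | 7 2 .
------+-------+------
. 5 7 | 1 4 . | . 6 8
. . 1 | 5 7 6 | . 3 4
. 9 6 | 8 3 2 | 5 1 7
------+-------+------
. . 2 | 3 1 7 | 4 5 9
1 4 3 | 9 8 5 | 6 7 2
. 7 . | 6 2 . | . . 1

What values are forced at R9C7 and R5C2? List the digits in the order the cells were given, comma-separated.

3,8

For R9C7:
  Row 9 already contains {1, 2, 6, 7}.
  Column 7 already contains {4, 5, 6, 7, 8}.
  Its 3×3 block (box 9) already contains {1, 2, 4, 5, 6, 7, 9}.
  The only value from 1–9 not eliminated is 3, so R9C7 = 3.
For R5C2:
  Row 5 already contains {1, 3, 4, 5, 6, 7}.
  Column 2 already contains {1, 2, 3, 4, 5, 7, 9}.
  Its 3×3 block (box 4) already contains {1, 5, 6, 7, 9}.
  The only value from 1–9 not eliminated is 8, so R5C2 = 8.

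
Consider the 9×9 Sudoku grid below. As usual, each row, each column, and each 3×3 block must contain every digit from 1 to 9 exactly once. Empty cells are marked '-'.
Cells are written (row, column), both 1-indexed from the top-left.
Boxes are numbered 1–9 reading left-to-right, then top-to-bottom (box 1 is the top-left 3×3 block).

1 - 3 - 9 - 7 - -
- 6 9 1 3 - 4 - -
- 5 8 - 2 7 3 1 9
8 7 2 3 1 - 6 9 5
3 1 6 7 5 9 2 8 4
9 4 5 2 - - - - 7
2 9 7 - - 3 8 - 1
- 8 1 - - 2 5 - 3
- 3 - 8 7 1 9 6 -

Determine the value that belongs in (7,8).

Row 7 already contains {1, 2, 3, 7, 8, 9}.
Column 8 already contains {1, 6, 8, 9}.
Its 3×3 block (box 9) already contains {1, 3, 5, 6, 8, 9}.
The only value from 1–9 not eliminated is 4, so (7,8) = 4.

4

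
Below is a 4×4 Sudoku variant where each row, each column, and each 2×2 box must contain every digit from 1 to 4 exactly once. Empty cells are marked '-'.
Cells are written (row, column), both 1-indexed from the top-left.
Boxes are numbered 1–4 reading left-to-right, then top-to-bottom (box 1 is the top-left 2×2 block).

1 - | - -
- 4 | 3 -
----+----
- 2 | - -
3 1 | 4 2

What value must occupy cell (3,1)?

Row 3 already contains {2}.
Column 1 already contains {1, 3}.
Its 2×2 block (box 3) already contains {1, 2, 3}.
The only value from 1–4 not eliminated is 4, so (3,1) = 4.

4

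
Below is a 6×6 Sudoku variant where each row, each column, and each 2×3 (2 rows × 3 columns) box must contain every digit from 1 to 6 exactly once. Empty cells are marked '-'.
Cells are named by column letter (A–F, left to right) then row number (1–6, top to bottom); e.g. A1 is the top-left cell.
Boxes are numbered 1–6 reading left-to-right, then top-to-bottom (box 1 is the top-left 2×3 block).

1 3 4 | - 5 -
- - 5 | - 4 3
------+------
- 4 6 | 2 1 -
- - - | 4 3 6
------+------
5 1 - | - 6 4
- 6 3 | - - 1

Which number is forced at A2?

6

Cell A2 itself could take any of {2, 6} by direct elimination.
Consider where 6 can go in column A.
A3 is out (row 3 already has a 6).
A4 is out (row 4 already has a 6).
A6 is out (row 6 already has a 6).
So the only cell in column A that can hold 6 is A2.
Therefore A2 = 6.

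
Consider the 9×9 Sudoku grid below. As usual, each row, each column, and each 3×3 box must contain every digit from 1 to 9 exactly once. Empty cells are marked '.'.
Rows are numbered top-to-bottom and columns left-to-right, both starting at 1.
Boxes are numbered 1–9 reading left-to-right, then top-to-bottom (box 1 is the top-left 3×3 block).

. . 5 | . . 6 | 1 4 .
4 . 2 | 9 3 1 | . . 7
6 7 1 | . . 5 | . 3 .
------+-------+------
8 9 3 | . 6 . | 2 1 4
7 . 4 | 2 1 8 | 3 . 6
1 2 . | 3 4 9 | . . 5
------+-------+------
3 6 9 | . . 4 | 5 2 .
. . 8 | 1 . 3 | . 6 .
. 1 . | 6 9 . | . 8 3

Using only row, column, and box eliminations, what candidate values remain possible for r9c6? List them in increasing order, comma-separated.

2,7

Row 9 already contains {1, 3, 6, 8, 9}.
Column 6 already contains {1, 3, 4, 5, 6, 8, 9}.
Its 3×3 block (box 8) already contains {1, 3, 4, 6, 9}.
Removing those from 1–9 leaves {2, 7} as the candidates for r9c6.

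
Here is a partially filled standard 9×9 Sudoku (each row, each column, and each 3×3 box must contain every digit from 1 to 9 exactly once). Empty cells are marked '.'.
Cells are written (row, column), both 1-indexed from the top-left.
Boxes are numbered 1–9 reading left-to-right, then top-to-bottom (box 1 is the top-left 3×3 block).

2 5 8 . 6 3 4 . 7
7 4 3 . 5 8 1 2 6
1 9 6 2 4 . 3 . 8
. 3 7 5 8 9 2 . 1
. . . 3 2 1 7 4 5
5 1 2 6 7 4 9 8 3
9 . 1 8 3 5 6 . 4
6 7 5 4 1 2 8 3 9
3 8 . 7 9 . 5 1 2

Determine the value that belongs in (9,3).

4

Row 9 already contains {1, 2, 3, 5, 7, 8, 9}.
Column 3 already contains {1, 2, 3, 5, 6, 7, 8}.
Its 3×3 block (box 7) already contains {1, 3, 5, 6, 7, 8, 9}.
The only value from 1–9 not eliminated is 4, so (9,3) = 4.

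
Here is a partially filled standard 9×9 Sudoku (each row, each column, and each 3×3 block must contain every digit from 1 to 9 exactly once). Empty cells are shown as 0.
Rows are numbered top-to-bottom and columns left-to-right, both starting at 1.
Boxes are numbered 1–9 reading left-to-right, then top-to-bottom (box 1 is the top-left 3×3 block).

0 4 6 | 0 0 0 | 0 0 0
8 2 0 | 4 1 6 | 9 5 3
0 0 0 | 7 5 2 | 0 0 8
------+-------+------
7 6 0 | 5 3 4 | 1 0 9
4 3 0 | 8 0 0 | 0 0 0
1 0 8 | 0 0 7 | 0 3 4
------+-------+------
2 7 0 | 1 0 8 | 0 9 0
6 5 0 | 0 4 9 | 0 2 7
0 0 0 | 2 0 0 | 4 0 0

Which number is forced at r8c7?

8

Cell r8c7 itself could take any of {3, 8} by direct elimination.
Consider where 8 can go in column 7.
r1c7 is out (box 3 already has a 8).
r3c7 is out (row 3 already has a 8).
r5c7 is out (row 5 already has a 8).
r6c7 is out (row 6 already has a 8).
r7c7 is out (row 7 already has a 8).
So the only cell in column 7 that can hold 8 is r8c7.
Therefore r8c7 = 8.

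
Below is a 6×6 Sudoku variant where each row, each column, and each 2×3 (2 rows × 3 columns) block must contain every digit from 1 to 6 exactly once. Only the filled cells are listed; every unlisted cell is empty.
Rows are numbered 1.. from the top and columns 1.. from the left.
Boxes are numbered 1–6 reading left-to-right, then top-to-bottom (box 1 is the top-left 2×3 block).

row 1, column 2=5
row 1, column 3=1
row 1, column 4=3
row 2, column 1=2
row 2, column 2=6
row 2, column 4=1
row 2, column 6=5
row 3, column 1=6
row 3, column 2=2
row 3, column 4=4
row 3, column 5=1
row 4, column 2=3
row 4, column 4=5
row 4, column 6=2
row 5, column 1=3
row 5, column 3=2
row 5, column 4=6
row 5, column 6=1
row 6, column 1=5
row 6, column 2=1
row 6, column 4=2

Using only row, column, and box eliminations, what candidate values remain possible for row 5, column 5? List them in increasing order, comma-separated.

4,5

Row 5 already contains {1, 2, 3, 6}.
Column 5 already contains {1}.
Its 2×3 block (box 6) already contains {1, 2, 6}.
Removing those from 1–6 leaves {4, 5} as the candidates for row 5, column 5.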